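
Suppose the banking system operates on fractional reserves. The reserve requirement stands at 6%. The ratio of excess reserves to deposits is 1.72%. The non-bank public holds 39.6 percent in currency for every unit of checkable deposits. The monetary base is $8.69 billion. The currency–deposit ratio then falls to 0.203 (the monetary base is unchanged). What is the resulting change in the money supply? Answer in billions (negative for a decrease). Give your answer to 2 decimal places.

$11.67 billion

Initially m₁ = (1 + 0.396) / (0.06 + 0.0172 + 0.396) ≈ 2.9501, so M₁ = 2.9501 × 8.69 ≈ 25.6364 billion.
After the change m₂ = (1 + 0.203) / (0.06 + 0.0172 + 0.203) ≈ 4.2934, so M₂ = 4.2934 × 8.69 ≈ 37.3096 billion.
ΔM = M₂ − M₁ = 37.3096 − 25.6364 = 11.6732 billion.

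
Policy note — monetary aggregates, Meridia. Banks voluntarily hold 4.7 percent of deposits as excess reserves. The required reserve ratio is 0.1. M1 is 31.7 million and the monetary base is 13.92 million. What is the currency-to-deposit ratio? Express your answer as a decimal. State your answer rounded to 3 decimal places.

0.521

Using m = M/MB = 31.7/13.92 ≈ 2.277299. From m = (1 + c)/(c + rr + e), rearranging gives 1 + c = m·(c + rr + e), so c·(1 − m) = m·(rr + e) − 1.
Hence c = [m·(rr + e) − 1]/(1 − m) = [2.277299 × (0.1 + 0.047) − 1] / (1 − 2.277299) ≈ 0.520815.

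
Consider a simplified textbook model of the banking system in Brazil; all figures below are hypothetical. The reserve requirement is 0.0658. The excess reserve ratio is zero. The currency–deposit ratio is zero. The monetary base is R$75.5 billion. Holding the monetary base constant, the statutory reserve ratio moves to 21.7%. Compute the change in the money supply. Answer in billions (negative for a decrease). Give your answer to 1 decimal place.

Initially m₁ = 1 / (0.0658) ≈ 15.1976, so M₁ = 15.1976 × 75.5 = 1147.4188 billion.
After the change m₂ = 1 / (0.217) ≈ 4.6083, so M₂ = 4.6083 × 75.5 ≈ 347.9266 billion.
ΔM = M₂ − M₁ = 347.9266 − 1147.4188 = -799.4922 billion.

-799.5 billion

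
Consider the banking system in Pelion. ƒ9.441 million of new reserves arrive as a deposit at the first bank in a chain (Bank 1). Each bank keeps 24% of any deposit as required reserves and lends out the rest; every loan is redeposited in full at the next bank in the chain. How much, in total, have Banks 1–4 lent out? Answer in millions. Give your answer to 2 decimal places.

ƒ19.92 million

Bank i lends (1 − rr)^i of the original deposit: Bank 1 lends 9.441·0.7600 ≈ 7.1752, Bank 2 lends 9.441·0.7600² ≈ 5.4531, and so on.
Summing a geometric series: total = 9.441·[0.7600·(1 − 0.7600^4) / (1 − 0.7600)] ≈ 19.9224 million.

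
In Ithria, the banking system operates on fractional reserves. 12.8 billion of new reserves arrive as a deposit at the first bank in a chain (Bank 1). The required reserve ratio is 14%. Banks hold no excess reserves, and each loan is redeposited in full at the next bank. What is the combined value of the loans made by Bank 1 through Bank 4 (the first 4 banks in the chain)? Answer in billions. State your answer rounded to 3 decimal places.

35.618 billion

Bank i lends (1 − rr)^i of the original deposit: Bank 1 lends 12.8·0.8600 = 11.0080, Bank 2 lends 12.8·0.8600² ≈ 9.4669, and so on.
Summing a geometric series: total = 12.8·[0.8600·(1 − 0.8600^4) / (1 − 0.8600)] ≈ 35.6181 billion.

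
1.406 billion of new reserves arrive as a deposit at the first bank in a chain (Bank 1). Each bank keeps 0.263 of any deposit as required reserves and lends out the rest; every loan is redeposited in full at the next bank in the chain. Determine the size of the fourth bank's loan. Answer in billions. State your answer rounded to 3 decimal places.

Each bank lends a fraction (1 − rr) = 0.7370 of the deposit it receives, so Bank 4 receives 1.406·0.7370^3 and lends 1.406·0.7370^4 ≈ 0.4148 billion.

0.415 billion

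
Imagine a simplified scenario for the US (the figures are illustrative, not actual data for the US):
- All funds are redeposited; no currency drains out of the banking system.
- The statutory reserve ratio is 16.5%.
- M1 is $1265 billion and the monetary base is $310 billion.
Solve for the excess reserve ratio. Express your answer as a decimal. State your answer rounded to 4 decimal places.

0.0801

Using m = M/MB = 1265/310 ≈ 4.080645. Since m = (1 + c)/(c + rr + e), the denominator satisfies c + rr + e = (1 + c)/m = (1 + 0) / 4.080645 ≈ 0.245059.
With c = 0 and rr = 0.165, the excess reserve ratio is 0.245059 − 0 − 0.165 = 0.080059.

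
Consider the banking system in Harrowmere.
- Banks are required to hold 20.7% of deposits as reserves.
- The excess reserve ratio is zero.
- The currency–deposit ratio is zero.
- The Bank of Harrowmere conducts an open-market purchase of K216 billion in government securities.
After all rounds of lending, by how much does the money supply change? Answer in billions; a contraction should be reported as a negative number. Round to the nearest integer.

K1043 billion

The simple money multiplier is m = 1/rr = 1/0.207 ≈ 4.8309.
An open-market purchase increases the monetary base by 216 billion, so ΔM = m × ΔMB = 4.8309 × 216 = 1043.4744 billion.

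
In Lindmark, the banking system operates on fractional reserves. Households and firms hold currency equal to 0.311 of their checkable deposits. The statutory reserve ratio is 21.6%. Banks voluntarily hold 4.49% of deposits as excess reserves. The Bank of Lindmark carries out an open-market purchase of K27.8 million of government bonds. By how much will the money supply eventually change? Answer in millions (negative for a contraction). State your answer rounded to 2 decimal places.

K63.73 million

The money multiplier is m = (1 + c) / (rr + e + c) = (1 + 0.311) / (0.216 + 0.0449 + 0.311) ≈ 2.29236.
The purchase adds 27.8 million of base, so ΔM = m × ΔMB = 2.29236 × (+27.8) ≈ 63.7276 million.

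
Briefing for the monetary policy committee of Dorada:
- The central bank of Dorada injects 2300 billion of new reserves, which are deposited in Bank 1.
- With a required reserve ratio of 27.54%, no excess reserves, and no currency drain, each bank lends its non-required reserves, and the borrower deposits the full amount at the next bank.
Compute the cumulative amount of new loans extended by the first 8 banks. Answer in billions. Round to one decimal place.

5591.6 billion

Bank i lends (1 − rr)^i of the original deposit: Bank 1 lends 2300·0.7246 = 1666.5800, Bank 2 lends 2300·0.7246² ≈ 1207.6039, and so on.
Summing a geometric series: total = 2300·[0.7246·(1 − 0.7246^8) / (1 − 0.7246)] ≈ 5591.6041 billion.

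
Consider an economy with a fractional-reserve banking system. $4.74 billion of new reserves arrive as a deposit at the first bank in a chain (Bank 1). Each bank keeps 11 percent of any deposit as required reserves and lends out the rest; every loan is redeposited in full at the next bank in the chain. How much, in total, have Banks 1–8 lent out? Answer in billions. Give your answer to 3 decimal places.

Bank i lends (1 − rr)^i of the original deposit: Bank 1 lends 4.74·0.8900 = 4.2186, Bank 2 lends 4.74·0.8900² ≈ 3.7546, and so on.
Summing a geometric series: total = 4.74·[0.8900·(1 − 0.8900^8) / (1 − 0.8900)] ≈ 23.2537 billion.

$23.254 billion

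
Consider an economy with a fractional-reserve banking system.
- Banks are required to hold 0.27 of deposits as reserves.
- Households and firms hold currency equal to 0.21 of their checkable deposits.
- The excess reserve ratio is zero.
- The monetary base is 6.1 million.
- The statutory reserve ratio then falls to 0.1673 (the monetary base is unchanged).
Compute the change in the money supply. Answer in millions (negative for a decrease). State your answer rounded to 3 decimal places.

Initially m₁ = (1 + 0.21) / (0.27 + 0.21) ≈ 2.52083, so M₁ = 2.52083 × 6.1 ≈ 15.3771 million.
After the change m₂ = (1 + 0.21) / (0.1673 + 0.21) ≈ 3.20700, so M₂ = 3.20700 × 6.1 = 19.5627 million.
ΔM = M₂ − M₁ = 19.5627 − 15.3771 = 4.1856 million.

4.186 million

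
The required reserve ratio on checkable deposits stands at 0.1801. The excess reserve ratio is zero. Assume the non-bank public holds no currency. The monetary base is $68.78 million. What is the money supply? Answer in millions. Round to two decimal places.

$381.90 million

With no currency drain or excess reserves, the money multiplier is m = 1/rr = 1/0.1801 ≈ 5.55247.
Money supply M = m × MB = 5.55247 × 68.78 ≈ 381.8989 million.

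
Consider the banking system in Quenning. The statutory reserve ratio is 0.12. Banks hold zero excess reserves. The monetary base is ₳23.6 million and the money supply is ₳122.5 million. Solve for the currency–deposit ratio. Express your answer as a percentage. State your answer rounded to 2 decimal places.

9.00%

Using m = M/MB = 122.5/23.6 ≈ 5.190678. From m = (1 + c)/(c + rr + e), rearranging gives 1 + c = m·(c + rr + e), so c·(1 − m) = m·(rr + e) − 1.
Hence c = [m·(rr + e) − 1]/(1 − m) = [5.190678 × (0.12 + 0) − 1] / (1 − 5.190678) ≈ 0.089990.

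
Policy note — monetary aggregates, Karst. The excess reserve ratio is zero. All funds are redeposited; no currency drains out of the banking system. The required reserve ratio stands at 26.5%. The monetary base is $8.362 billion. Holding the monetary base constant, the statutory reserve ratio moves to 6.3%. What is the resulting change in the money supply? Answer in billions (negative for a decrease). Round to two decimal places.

Initially m₁ = 1 / (0.265) ≈ 3.7736, so M₁ = 3.7736 × 8.362 ≈ 31.5548 billion.
After the change m₂ = 1 / (0.063) ≈ 15.8730, so M₂ = 15.8730 × 8.362 ≈ 132.73 billion.
ΔM = M₂ − M₁ = 132.73 − 31.5548 = 101.1752 billion.

$101.18 billion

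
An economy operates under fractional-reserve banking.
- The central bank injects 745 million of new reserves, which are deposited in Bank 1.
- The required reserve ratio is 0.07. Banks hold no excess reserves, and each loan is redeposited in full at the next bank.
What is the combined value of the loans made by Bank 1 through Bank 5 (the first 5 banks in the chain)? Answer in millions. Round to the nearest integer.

3012 million

Bank i lends (1 − rr)^i of the original deposit: Bank 1 lends 745·0.9300 = 692.8500, Bank 2 lends 745·0.9300² = 644.3505, and so on.
Summing a geometric series: total = 745·[0.9300·(1 − 0.9300^5) / (1 − 0.9300)] ≈ 3012.0330 million.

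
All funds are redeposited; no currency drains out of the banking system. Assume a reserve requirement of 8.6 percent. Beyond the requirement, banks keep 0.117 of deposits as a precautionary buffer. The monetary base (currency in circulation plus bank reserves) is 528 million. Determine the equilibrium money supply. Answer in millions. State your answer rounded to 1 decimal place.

2601.0 million

The money multiplier is m = 1 / (rr + e) = 1 / (0.086 + 0.117) ≈ 4.92611.
So M = m × MB = 4.92611 × 528 ≈ 2600.9861 million.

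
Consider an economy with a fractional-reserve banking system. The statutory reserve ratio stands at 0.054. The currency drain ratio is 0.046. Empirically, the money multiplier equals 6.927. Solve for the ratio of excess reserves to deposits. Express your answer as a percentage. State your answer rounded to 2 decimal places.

Using m = 6.927. Since m = (1 + c)/(c + rr + e), the denominator satisfies c + rr + e = (1 + c)/m = (1 + 0.046) / 6.927 ≈ 0.151003.
With c = 0.046 and rr = 0.054, the ratio of excess reserves to deposits is 0.151003 − 0.046 − 0.054 = 0.051003.

5.10%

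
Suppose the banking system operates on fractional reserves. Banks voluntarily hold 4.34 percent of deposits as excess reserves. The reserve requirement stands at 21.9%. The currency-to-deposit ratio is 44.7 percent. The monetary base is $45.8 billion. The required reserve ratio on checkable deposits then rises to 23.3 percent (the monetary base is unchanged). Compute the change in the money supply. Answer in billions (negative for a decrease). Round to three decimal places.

Initially m₁ = (1 + 0.447) / (0.219 + 0.0434 + 0.447) ≈ 2.039752, so M₁ = 2.039752 × 45.8 ≈ 93.4206 billion.
After the change m₂ = (1 + 0.447) / (0.233 + 0.0434 + 0.447) ≈ 2.000276, so M₂ = 2.000276 × 45.8 ≈ 91.6126 billion.
ΔM = M₂ − M₁ = 91.6126 − 93.4206 = -1.808 billion.

-1.808 billion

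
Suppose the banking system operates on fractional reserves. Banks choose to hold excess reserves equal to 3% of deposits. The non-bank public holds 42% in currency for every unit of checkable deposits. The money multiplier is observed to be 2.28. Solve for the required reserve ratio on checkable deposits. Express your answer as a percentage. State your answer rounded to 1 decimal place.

Using m = 2.28. Since m = (1 + c)/(c + rr + e), the denominator satisfies c + rr + e = (1 + c)/m = (1 + 0.42) / 2.28 ≈ 0.622807.
With c = 0.42 and e = 0.03, the required reserve ratio on checkable deposits is 0.622807 − 0.42 − 0.03 = 0.172807.

17.3%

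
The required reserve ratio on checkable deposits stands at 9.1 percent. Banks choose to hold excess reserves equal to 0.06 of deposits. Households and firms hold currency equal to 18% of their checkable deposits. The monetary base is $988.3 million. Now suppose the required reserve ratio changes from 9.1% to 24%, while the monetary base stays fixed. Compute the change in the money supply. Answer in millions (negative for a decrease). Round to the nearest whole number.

-1094 million

Initially m₁ = (1 + 0.18) / (0.091 + 0.06 + 0.18) ≈ 3.5650, so M₁ = 3.5650 × 988.3 = 3523.2895 million.
After the change m₂ = (1 + 0.18) / (0.24 + 0.06 + 0.18) ≈ 2.4583, so M₂ = 2.4583 × 988.3 ≈ 2429.5379 million.
ΔM = M₂ − M₁ = 2429.5379 − 3523.2895 = -1093.7516 million.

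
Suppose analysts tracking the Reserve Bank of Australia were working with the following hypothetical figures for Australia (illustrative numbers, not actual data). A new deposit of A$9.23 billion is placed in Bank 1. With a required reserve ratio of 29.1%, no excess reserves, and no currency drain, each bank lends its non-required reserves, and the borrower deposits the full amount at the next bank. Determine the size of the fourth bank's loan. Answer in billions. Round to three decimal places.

A$2.332 billion

Each bank lends a fraction (1 − rr) = 0.7090 of the deposit it receives, so Bank 4 receives 9.23·0.7090^3 and lends 9.23·0.7090^4 ≈ 2.3323 billion.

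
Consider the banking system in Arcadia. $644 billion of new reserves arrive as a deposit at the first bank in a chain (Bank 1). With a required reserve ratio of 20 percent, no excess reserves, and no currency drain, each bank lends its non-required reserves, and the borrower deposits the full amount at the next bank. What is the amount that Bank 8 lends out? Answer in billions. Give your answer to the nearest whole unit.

$108 billion

Each bank lends a fraction (1 − rr) = 0.8000 of the deposit it receives, so Bank 8 receives 644·0.8000^7 and lends 644·0.8000^8 ≈ 108.0453 billion.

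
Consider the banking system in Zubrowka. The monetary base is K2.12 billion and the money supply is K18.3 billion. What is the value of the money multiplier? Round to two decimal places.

8.63

The money multiplier is m = M / MB = 18.3 / 2.12 ≈ 8.63208.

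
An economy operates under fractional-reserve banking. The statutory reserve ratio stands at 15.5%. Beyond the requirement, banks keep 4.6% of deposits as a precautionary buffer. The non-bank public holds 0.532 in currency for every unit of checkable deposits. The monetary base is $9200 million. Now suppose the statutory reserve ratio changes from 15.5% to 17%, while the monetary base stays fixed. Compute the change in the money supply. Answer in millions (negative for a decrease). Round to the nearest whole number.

-386 million

Initially m₁ = (1 + 0.532) / (0.155 + 0.046 + 0.532) ≈ 2.09004, so M₁ = 2.09004 × 9200 = 19228.368 million.
After the change m₂ = (1 + 0.532) / (0.17 + 0.046 + 0.532) ≈ 2.04813, so M₂ = 2.04813 × 9200 = 18842.796 million.
ΔM = M₂ − M₁ = 18842.796 − 19228.368 = -385.572 million.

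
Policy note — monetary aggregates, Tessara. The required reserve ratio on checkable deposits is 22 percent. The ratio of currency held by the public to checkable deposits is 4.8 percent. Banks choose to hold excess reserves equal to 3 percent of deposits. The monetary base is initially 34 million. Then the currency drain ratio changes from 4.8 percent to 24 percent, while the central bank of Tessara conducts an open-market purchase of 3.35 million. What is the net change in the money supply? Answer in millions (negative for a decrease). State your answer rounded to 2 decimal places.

Before: m₁ = (1 + 0.048) / (0.22 + 0.03 + 0.048) ≈ 3.51678, MB₁ = 34, so M₁ = 3.51678 × 34 ≈ 119.5705 million.
After: m₂ = (1 + 0.24) / (0.22 + 0.03 + 0.24) ≈ 2.53061, MB₂ = 34 + 3.35 = 37.35, so M₂ = 2.53061 × 37.35 ≈ 94.5183 million.
ΔM = M₂ − M₁ = 94.5183 − 119.5705 = -25.0522 million.

-25.05 million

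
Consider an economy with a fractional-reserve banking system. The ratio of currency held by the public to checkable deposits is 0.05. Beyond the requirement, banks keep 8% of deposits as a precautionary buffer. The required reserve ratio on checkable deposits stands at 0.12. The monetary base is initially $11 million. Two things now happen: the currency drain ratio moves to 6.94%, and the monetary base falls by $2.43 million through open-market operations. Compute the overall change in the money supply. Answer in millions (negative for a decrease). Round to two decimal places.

Before: m₁ = (1 + 0.05) / (0.12 + 0.08 + 0.05) = 4.2, MB₁ = 11, so M₁ = 4.2 × 11 = 46.2 million.
After: m₂ = (1 + 0.0694) / (0.12 + 0.08 + 0.0694) ≈ 3.96956, MB₂ = 11 − 2.43 = 8.57, so M₂ = 3.96956 × 8.57 ≈ 34.0191 million.
ΔM = M₂ − M₁ = 34.0191 − 46.2 = -12.1809 million.

-12.18 million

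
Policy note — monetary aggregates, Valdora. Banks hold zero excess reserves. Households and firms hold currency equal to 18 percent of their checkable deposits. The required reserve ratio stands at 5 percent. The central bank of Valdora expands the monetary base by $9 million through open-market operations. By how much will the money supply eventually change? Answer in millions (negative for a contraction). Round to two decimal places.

$46.17 million

The money multiplier is m = (1 + c) / (rr + c) = (1 + 0.18) / (0.05 + 0.18) ≈ 5.1304.
The purchase adds 9 million of base, so ΔM = m × ΔMB = 5.1304 × (+9) = 46.1736 million.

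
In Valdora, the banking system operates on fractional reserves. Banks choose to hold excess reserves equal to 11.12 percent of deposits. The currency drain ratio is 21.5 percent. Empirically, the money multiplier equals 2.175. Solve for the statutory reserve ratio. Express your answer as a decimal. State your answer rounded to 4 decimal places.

Using m = 2.175. Since m = (1 + c)/(c + rr + e), the denominator satisfies c + rr + e = (1 + c)/m = (1 + 0.215) / 2.175 ≈ 0.558621.
With c = 0.215 and e = 0.1112, the statutory reserve ratio is 0.558621 − 0.215 − 0.1112 = 0.232421.

0.2324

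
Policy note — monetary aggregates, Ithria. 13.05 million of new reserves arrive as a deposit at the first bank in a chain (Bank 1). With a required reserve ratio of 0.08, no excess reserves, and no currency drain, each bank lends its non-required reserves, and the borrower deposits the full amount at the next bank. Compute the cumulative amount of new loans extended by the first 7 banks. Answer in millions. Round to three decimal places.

Bank i lends (1 − rr)^i of the original deposit: Bank 1 lends 13.05·0.9200 = 12.0060, Bank 2 lends 13.05·0.9200² ≈ 11.0455, and so on.
Summing a geometric series: total = 13.05·[0.9200·(1 − 0.9200^7) / (1 − 0.9200)] ≈ 66.3562 million.

66.356 million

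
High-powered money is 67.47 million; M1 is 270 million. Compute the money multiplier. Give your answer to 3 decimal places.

The money multiplier is m = M / MB = 270 / 67.47 ≈ 4.00178.

4.002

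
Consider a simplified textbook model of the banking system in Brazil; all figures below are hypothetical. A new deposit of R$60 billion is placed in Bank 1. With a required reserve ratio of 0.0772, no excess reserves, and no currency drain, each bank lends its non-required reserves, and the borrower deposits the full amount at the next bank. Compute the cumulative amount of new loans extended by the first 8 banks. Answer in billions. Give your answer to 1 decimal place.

R$340.1 billion

Bank i lends (1 − rr)^i of the original deposit: Bank 1 lends 60·0.9228 = 55.3680, Bank 2 lends 60·0.9228² ≈ 51.0936, and so on.
Summing a geometric series: total = 60·[0.9228·(1 − 0.9228^8) / (1 − 0.9228)] ≈ 340.0624 billion.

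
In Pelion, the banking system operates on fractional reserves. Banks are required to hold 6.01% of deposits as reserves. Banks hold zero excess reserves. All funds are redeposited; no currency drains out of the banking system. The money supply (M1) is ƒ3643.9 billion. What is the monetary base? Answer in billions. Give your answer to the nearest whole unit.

With no currency drain and no excess reserves, the money multiplier is m = 1/rr = 1/0.0601 ≈ 16.63894.
The monetary base is MB = M / m = 3643.9 / 16.63894 ≈ 218.9983 billion.

ƒ219 billion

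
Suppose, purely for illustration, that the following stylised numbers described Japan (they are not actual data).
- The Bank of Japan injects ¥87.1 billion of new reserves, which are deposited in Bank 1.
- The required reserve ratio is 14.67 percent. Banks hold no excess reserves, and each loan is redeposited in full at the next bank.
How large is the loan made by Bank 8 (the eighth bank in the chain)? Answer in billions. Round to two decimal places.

Each bank lends a fraction (1 − rr) = 0.8533 of the deposit it receives, so Bank 8 receives 87.1·0.8533^7 and lends 87.1·0.8533^8 ≈ 24.4812 billion.

¥24.48 billion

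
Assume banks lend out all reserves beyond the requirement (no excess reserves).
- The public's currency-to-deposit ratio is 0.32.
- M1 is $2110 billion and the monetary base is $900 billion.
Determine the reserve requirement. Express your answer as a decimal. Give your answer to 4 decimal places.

Using m = M/MB = 2110/900 ≈ 2.344444. Since m = (1 + c)/(c + rr + e), the denominator satisfies c + rr + e = (1 + c)/m = (1 + 0.32) / 2.344444 ≈ 0.563033.
With c = 0.32 and e = 0, the reserve requirement is 0.563033 − 0.32 − 0 = 0.243033.

0.2430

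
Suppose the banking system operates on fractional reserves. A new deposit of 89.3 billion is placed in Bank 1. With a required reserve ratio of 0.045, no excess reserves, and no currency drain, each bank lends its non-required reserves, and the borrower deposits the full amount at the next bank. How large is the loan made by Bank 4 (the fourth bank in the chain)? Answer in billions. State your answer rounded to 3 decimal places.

74.279 billion

Each bank lends a fraction (1 − rr) = 0.9550 of the deposit it receives, so Bank 4 receives 89.3·0.9550^3 and lends 89.3·0.9550^4 ≈ 74.2788 billion.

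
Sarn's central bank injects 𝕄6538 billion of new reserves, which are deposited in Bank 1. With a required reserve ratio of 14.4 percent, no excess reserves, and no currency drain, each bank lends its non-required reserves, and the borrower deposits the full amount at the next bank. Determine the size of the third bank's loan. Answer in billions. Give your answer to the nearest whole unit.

𝕄4101 billion

Each bank lends a fraction (1 − rr) = 0.8560 of the deposit it receives, so Bank 3 receives 6538·0.8560^2 and lends 6538·0.8560^3 ≈ 4100.7775 billion.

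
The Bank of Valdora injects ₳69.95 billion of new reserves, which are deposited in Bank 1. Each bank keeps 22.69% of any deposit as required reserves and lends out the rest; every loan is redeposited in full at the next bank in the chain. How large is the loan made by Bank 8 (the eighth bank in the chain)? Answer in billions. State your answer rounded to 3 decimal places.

Each bank lends a fraction (1 − rr) = 0.7731 of the deposit it receives, so Bank 8 receives 69.95·0.7731^7 and lends 69.95·0.7731^8 ≈ 8.9263 billion.

₳8.926 billion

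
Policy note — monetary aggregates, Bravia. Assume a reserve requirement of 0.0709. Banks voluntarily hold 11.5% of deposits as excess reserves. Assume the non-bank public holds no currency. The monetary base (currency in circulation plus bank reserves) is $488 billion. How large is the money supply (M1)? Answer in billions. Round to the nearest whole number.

The money multiplier is m = 1 / (rr + e) = 1 / (0.0709 + 0.115) ≈ 5.3792.
So M = m × MB = 5.3792 × 488 = 2625.0496 billion.

$2625 billion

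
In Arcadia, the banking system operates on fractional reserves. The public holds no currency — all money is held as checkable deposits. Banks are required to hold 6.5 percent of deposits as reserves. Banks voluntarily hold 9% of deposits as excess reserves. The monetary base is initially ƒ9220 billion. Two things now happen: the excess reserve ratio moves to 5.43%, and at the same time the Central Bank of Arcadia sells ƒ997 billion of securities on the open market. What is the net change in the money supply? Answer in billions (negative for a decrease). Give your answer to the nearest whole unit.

ƒ9443 billion

Before: m₁ = 1 / (0.065 + 0.09) ≈ 6.45161, MB₁ = 9220, so M₁ = 6.45161 × 9220 = 59483.8442 billion.
After: m₂ = 1 / (0.065 + 0.0543) ≈ 8.38223, MB₂ = 9220 − 997 = 8223, so M₂ = 8.38223 × 8223 ≈ 68927.0773 billion.
ΔM = M₂ − M₁ = 68927.0773 − 59483.8442 = 9443.2331 billion.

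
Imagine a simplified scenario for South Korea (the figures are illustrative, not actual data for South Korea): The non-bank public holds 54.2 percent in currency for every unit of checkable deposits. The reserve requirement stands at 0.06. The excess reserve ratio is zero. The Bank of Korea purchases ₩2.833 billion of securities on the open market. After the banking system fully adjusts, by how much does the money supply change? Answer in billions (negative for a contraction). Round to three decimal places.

The money multiplier is m = (1 + c) / (rr + c) = (1 + 0.542) / (0.06 + 0.542) ≈ 2.56146.
The purchase adds 2.833 billion of base, so ΔM = m × ΔMB = 2.56146 × (+2.833) ≈ 7.2566 billion.

₩7.257 billion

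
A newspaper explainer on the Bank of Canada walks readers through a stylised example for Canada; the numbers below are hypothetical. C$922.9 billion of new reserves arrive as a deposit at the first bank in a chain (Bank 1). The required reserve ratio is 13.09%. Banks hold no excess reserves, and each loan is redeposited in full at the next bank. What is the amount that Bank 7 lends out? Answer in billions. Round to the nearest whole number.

C$346 billion

Each bank lends a fraction (1 − rr) = 0.8691 of the deposit it receives, so Bank 7 receives 922.9·0.8691^6 and lends 922.9·0.8691^7 ≈ 345.6550 billion.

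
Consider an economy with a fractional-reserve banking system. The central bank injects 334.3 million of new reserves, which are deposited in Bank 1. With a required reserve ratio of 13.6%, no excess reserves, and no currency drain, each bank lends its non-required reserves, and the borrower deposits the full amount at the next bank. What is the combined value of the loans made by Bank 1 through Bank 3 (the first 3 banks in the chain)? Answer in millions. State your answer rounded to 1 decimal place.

Bank i lends (1 − rr)^i of the original deposit: Bank 1 lends 334.3·0.8640 = 288.8352, Bank 2 lends 334.3·0.8640² ≈ 249.5536, and so on.
Summing a geometric series: total = 334.3·[0.8640·(1 − 0.8640^3) / (1 − 0.8640)] ≈ 754.0031 million.

754.0 million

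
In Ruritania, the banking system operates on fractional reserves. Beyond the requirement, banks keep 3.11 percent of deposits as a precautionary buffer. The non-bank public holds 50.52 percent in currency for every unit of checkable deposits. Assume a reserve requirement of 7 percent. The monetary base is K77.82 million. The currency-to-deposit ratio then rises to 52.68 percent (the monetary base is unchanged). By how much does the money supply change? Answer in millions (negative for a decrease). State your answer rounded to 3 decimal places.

-3.969 million

Initially m₁ = (1 + 0.5052) / (0.07 + 0.0311 + 0.5052) ≈ 2.482599, so M₁ = 2.482599 × 77.82 ≈ 193.1959 million.
After the change m₂ = (1 + 0.5268) / (0.07 + 0.0311 + 0.5268) ≈ 2.431597, so M₂ = 2.431597 × 77.82 ≈ 189.2269 million.
ΔM = M₂ − M₁ = 189.2269 − 193.1959 = -3.969 million.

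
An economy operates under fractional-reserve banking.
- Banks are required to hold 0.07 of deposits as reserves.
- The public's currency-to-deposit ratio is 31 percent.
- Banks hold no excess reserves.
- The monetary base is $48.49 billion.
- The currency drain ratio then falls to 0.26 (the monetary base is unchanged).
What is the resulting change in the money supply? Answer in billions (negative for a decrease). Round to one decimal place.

$18.0 billion

Initially m₁ = (1 + 0.31) / (0.07 + 0.31) ≈ 3.4474, so M₁ = 3.4474 × 48.49 ≈ 167.1644 billion.
After the change m₂ = (1 + 0.26) / (0.07 + 0.26) ≈ 3.8182, so M₂ = 3.8182 × 48.49 ≈ 185.1445 billion.
ΔM = M₂ − M₁ = 185.1445 − 167.1644 = 17.9801 billion.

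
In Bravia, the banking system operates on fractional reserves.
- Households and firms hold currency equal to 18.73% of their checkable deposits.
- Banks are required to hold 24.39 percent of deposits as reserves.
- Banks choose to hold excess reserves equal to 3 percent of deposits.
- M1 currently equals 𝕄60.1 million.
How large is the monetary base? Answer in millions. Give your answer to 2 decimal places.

The money multiplier is m = (1 + c) / (rr + e + c) = (1 + 0.1873) / (0.2439 + 0.03 + 0.1873) ≈ 2.57437.
MB = M / m = 60.1 / 2.57437 ≈ 23.3455 million.

𝕄23.35 million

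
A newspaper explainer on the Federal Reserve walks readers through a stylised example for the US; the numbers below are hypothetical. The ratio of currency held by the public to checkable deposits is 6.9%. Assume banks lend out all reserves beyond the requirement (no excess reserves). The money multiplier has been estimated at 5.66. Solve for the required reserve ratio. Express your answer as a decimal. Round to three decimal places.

Using m = 5.66. Since m = (1 + c)/(c + rr + e), the denominator satisfies c + rr + e = (1 + c)/m = (1 + 0.069) / 5.66 ≈ 0.188869.
With c = 0.069 and e = 0, the required reserve ratio is 0.188869 − 0.069 − 0 = 0.119869.

0.120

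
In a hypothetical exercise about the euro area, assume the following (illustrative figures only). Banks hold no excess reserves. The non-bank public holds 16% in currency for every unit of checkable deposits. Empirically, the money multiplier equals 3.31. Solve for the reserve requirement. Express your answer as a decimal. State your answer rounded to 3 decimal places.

0.190

Using m = 3.31. Since m = (1 + c)/(c + rr + e), the denominator satisfies c + rr + e = (1 + c)/m = (1 + 0.16) / 3.31 ≈ 0.350453.
With c = 0.16 and e = 0, the reserve requirement is 0.350453 − 0.16 − 0 = 0.190453.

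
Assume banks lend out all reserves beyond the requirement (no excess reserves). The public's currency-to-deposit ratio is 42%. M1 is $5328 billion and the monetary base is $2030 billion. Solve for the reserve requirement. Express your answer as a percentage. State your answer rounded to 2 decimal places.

Using m = M/MB = 5328/2030 ≈ 2.624631. Since m = (1 + c)/(c + rr + e), the denominator satisfies c + rr + e = (1 + c)/m = (1 + 0.42) / 2.624631 ≈ 0.541028.
With c = 0.42 and e = 0, the reserve requirement is 0.541028 − 0.42 − 0 = 0.121028.

12.10%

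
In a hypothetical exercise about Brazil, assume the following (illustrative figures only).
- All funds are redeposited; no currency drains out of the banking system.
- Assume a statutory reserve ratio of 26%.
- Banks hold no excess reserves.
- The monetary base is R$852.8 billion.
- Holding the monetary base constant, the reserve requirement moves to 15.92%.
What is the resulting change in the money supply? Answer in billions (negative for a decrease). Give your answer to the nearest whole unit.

Initially m₁ = 1 / (0.26) ≈ 3.8462, so M₁ = 3.8462 × 852.8 ≈ 3280.0394 billion.
After the change m₂ = 1 / (0.1592) ≈ 6.2814, so M₂ = 6.2814 × 852.8 ≈ 5356.7779 billion.
ΔM = M₂ − M₁ = 5356.7779 − 3280.0394 = 2076.7385 billion.

R$2077 billion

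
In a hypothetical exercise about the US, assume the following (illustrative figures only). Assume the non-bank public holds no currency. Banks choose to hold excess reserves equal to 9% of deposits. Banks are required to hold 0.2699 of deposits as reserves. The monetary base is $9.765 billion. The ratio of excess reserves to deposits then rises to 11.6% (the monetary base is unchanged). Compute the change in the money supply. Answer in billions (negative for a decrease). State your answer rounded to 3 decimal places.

Initially m₁ = 1 / (0.2699 + 0.09) ≈ 2.77855, so M₁ = 2.77855 × 9.765 ≈ 27.1325 billion.
After the change m₂ = 1 / (0.2699 + 0.116) ≈ 2.59134, so M₂ = 2.59134 × 9.765 ≈ 25.3044 billion.
ΔM = M₂ − M₁ = 25.3044 − 27.1325 = -1.8281 billion.

-1.828 billion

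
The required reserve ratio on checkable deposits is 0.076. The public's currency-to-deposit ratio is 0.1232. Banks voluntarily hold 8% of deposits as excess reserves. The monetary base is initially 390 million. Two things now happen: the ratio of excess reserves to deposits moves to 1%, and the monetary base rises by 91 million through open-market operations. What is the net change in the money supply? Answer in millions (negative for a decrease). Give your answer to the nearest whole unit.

1014 million

Before: m₁ = (1 + 0.1232) / (0.076 + 0.08 + 0.1232) ≈ 4.0229, MB₁ = 390, so M₁ = 4.0229 × 390 = 1568.931 million.
After: m₂ = (1 + 0.1232) / (0.076 + 0.01 + 0.1232) ≈ 5.3690, MB₂ = 390 + 91 = 481, so M₂ = 5.3690 × 481 = 2582.489 million.
ΔM = M₂ − M₁ = 2582.489 − 1568.931 = 1013.558 million.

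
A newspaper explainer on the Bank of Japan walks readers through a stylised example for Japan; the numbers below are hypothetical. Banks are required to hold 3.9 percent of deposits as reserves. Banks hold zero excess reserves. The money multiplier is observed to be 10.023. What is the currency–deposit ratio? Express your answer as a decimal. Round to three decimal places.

Using m = 10.023. From m = (1 + c)/(c + rr + e), rearranging gives 1 + c = m·(c + rr + e), so c·(1 − m) = m·(rr + e) − 1.
Hence c = [m·(rr + e) − 1]/(1 − m) = [10.023 × (0.039 + 0) − 1] / (1 − 10.023) ≈ 0.067506.

0.068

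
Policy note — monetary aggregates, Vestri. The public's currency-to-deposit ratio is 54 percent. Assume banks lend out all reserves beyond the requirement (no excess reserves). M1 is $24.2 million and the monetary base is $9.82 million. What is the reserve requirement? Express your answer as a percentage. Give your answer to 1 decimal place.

Using m = M/MB = 24.2/9.82 ≈ 2.464358. Since m = (1 + c)/(c + rr + e), the denominator satisfies c + rr + e = (1 + c)/m = (1 + 0.54) / 2.464358 ≈ 0.624909.
With c = 0.54 and e = 0, the reserve requirement is 0.624909 − 0.54 − 0 = 0.084909.

8.5%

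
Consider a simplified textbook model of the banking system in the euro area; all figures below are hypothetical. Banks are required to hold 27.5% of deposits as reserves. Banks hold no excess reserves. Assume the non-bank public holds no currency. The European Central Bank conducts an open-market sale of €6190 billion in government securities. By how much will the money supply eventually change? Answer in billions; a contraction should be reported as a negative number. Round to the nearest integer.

The simple money multiplier is m = 1/rr = 1/0.275 ≈ 3.63636.
An open-market sale reduces the monetary base by 6190 billion, so ΔM = m × ΔMB = 3.63636 × (−6190) = -22509.0684 billion.

-22509 billion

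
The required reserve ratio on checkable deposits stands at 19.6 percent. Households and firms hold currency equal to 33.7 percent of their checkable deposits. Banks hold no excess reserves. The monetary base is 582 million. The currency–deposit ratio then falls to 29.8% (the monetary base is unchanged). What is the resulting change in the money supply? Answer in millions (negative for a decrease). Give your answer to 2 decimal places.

69.31 million

Initially m₁ = (1 + 0.337) / (0.196 + 0.337) ≈ 2.508443, so M₁ = 2.508443 × 582 ≈ 1459.9138 million.
After the change m₂ = (1 + 0.298) / (0.196 + 0.298) ≈ 2.627530, so M₂ = 2.627530 × 582 ≈ 1529.2225 million.
ΔM = M₂ − M₁ = 1529.2225 − 1459.9138 = 69.3087 million.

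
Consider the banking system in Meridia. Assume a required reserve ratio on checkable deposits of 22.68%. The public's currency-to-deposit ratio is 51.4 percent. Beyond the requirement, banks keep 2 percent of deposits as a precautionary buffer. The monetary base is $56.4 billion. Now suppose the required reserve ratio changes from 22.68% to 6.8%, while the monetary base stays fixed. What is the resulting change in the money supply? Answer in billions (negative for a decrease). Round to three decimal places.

$29.607 billion

Initially m₁ = (1 + 0.514) / (0.2268 + 0.02 + 0.514) ≈ 1.990011, so M₁ = 1.990011 × 56.4 ≈ 112.2366 billion.
After the change m₂ = (1 + 0.514) / (0.068 + 0.02 + 0.514) ≈ 2.514950, so M₂ = 2.514950 × 56.4 ≈ 141.8432 billion.
ΔM = M₂ − M₁ = 141.8432 − 112.2366 = 29.6066 billion.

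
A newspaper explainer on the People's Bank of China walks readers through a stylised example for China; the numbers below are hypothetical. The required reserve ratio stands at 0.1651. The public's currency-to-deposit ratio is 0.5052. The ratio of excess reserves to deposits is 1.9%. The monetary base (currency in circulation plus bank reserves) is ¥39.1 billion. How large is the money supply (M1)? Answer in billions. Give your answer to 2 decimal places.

The money multiplier is m = (1 + c) / (rr + e + c) = (1 + 0.5052) / (0.1651 + 0.019 + 0.5052) ≈ 2.18366.
So M = m × MB = 2.18366 × 39.1 ≈ 85.3811 billion.

¥85.38 billion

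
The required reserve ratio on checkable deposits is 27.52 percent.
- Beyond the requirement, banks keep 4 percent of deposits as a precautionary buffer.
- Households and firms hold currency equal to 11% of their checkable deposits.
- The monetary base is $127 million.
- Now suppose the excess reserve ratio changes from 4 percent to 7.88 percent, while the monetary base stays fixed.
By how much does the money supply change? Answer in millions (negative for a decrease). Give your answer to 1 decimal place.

Initially m₁ = (1 + 0.11) / (0.2752 + 0.04 + 0.11) ≈ 2.61054, so M₁ = 2.61054 × 127 ≈ 331.5386 million.
After the change m₂ = (1 + 0.11) / (0.2752 + 0.0788 + 0.11) ≈ 2.39224, so M₂ = 2.39224 × 127 ≈ 303.8145 million.
ΔM = M₂ − M₁ = 303.8145 − 331.5386 = -27.7241 million.

-27.7 million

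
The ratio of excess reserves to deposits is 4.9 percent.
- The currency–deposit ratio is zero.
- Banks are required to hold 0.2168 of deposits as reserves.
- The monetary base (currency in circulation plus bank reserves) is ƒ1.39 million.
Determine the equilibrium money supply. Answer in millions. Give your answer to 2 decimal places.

The money multiplier is m = 1 / (rr + e) = 1 / (0.2168 + 0.049) ≈ 3.7622.
So M = m × MB = 3.7622 × 1.39 ≈ 5.2295 million.

ƒ5.23 million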